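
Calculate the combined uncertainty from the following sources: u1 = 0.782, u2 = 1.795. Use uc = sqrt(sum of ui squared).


uc = sqrt(0.782^2 + 1.795^2)
uc = sqrt(3.833549)
uc = 1.9579

1.9579


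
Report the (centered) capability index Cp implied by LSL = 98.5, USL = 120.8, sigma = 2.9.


Cp = (USL - LSL) / (6 * sigma)
= (120.8 - 98.5) / (6 * 2.9)
= 22.3000 / 17.4000
= 1.2816

1.2816


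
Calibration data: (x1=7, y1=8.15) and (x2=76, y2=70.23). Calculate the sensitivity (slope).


slope = (y2 - y1) / (x2 - x1)
= (70.23 - 8.15) / (76 - 7)
= 62.0800 / 69
= 0.8997

0.8997


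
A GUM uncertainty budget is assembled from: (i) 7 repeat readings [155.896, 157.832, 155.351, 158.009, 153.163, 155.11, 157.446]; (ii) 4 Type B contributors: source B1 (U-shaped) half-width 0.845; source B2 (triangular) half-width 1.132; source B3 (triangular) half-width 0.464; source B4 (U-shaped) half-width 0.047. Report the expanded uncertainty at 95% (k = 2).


mean = (155.896 + 157.832 + 155.351 + 158.009 + 153.163 + 155.11 + 157.446) / 7 = 156.1152857
s = sqrt(sum((x - mean)^2)/(n-1)) = 1.7636549
u_A = s / sqrt(n) = 1.7636549 / sqrt(7) = 0.66659889
u_B1 = 0.845 / sqrt(2) = 0.59750523
u_B2 = 1.132 / sqrt(6) = 0.46213706
u_B3 = 0.464 / sqrt(6) = 0.18942721
u_B4 = 0.047 / sqrt(2) = 0.033234019
uc = sqrt(0.66659889^2 + 0.59750523^2 + 0.46213706^2 + 0.18942721^2 + 0.033234019^2) = 1.0256337
U = k * uc = 2 * 1.0256337
U = 2.0513

2.0513


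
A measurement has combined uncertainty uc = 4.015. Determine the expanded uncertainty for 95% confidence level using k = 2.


U = k * uc
U = 2 * 4.015
U = 8.0300

8.0300


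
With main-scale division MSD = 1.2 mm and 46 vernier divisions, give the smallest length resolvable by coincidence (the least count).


LC = MSD / n_div
= 1.2 / 46
= 0.0261

0.0261


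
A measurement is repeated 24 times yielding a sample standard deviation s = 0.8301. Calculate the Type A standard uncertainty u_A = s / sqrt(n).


u_A = s / sqrt(n)
u_A = 0.8301 / sqrt(24)
u_A = 0.8301 / 4.8989795
u_A = 0.1694

0.1694


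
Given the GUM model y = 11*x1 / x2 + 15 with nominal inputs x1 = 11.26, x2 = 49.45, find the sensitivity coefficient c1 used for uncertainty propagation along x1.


y = 11*x1 / x2 + 15
dy/dx1 = 11/x2
Evaluate at x2 = 49.45: c1 = 11 / 49.45
c1 = 0.2224

0.2224


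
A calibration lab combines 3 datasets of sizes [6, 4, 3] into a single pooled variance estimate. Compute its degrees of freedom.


nu = sum_i (n_i - 1)
nu = ((6 - 1) + (4 - 1) + (3 - 1))
nu = 5 + 3 + 2
nu = 10

10


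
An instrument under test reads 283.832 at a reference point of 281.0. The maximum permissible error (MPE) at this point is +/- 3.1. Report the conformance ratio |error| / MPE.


e = indication - reference = 283.832 - 281.0 = 2.8320
|e| = 2.8320
ratio = |e| / MPE = 2.8320 / 3.1
ratio = 0.9135

0.9135


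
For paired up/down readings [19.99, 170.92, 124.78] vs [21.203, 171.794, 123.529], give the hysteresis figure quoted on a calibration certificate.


|19.99 - 21.203| = 1.2130
|170.92 - 171.794| = 0.8740
|124.78 - 123.529| = 1.2510
hysteresis = max(diffs) = 1.2510

1.2510


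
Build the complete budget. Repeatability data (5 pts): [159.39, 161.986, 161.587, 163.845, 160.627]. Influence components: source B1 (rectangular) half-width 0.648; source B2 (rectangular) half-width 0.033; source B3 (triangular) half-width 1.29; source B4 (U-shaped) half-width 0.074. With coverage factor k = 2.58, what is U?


mean = (159.39 + 161.986 + 161.587 + 163.845 + 160.627) / 5 = 161.487
s = sqrt(sum((x - mean)^2)/(n-1)) = 1.6550056
u_A = s / sqrt(n) = 1.6550056 / sqrt(5) = 0.740141
u_B1 = 0.648 / sqrt(3) = 0.37412297
u_B2 = 0.033 / sqrt(3) = 0.019052559
u_B3 = 1.29 / sqrt(6) = 0.52664029
u_B4 = 0.074 / sqrt(2) = 0.052325902
uc = sqrt(0.740141^2 + 0.37412297^2 + 0.019052559^2 + 0.52664029^2 + 0.052325902^2) = 0.98398562
U = k * uc = 2.58 * 0.98398562
U = 2.5387

2.5387


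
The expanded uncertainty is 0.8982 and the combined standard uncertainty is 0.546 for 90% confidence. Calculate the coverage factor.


k = U / uc
k = 0.8982 / 0.546
k = 1.645

1.645


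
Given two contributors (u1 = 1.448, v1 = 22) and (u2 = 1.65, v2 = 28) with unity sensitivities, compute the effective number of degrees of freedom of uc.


uc = sqrt(u1^2 + u2^2) = sqrt(1.448^2 + 1.65^2) = 2.1952685
v_eff = uc^4 / (u1^4/v1 + u2^4/v2)
= 2.1952685^4 / (1.448^4/22 + 1.65^4/28)
= 23.224725 / 0.46454031
v_eff = 49.9951

49.9951


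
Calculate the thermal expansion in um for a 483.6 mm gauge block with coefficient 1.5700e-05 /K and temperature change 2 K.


dL = L * alpha * dT
= 483.6 * 1.5700e-05 * 2
= 0.0151850 mm
dL_um = 0.0151850 * 1000 = 15.1850 um

15.1850


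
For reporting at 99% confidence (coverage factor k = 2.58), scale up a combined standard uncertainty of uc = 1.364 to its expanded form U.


U = k * uc
U = 2.58 * 1.364
U = 3.5191

3.5191


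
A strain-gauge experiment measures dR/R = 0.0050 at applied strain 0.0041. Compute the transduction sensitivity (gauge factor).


GF = (dR/R) / epsilon
= 0.0050 / 0.0041
= 1.2195

1.2195


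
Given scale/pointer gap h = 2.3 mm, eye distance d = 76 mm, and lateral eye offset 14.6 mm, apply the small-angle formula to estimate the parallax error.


error = h * offset / d
= 2.3 * 14.6 / 76
= 0.4418

0.4418


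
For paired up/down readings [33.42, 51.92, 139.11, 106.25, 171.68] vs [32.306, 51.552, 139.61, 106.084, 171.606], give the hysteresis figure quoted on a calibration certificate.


|33.42 - 32.306| = 1.1140
|51.92 - 51.552| = 0.3680
|139.11 - 139.61| = 0.5000
|106.25 - 106.084| = 0.1660
|171.68 - 171.606| = 0.0740
hysteresis = max(diffs) = 1.1140

1.1140


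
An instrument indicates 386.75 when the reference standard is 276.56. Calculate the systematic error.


Systematic error = measured - true
= 386.75 - 276.56
= 110.1900

110.1900


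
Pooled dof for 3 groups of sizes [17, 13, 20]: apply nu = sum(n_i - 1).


nu = sum_i (n_i - 1)
nu = ((17 - 1) + (13 - 1) + (20 - 1))
nu = 16 + 12 + 19
nu = 47

47


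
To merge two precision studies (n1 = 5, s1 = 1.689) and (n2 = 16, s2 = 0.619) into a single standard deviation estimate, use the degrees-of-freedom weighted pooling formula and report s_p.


s_p = sqrt(((n1-1)*s1^2 + (n2-1)*s2^2) / (n1+n2-2))
numerator = (5-1)*1.689^2 + (16-1)*0.619^2 = 11.410884 + 5.747415 = 17.158299
denominator = 5 + 16 - 2 = 19
s_p^2 = 17.158299 / 19 = 0.90306837
s_p = sqrt(0.90306837) = 0.9503

0.9503


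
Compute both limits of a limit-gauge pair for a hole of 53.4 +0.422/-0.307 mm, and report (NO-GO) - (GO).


GO = nominal - lower_tol (smallest hole = maximum material condition)
GO = 53.4 - 0.307 = 53.093
NO-GO = nominal + upper_tol (largest hole = least material condition)
NO-GO = 53.4 + 0.422 = 53.822
spread = NO-GO - GO = 53.822 - 53.093 = 0.7290

0.7290


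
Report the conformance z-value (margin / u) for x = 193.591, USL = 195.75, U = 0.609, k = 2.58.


u = U / k = 0.609 / 2.58 = 0.23604651
margin = |USL - x| = |195.75 - 193.591| = 2.159
z = margin / u = 2.159 / 0.23604651
z = 9.1465

9.1465


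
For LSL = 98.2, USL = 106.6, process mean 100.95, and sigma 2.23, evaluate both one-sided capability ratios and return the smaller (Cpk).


Cpu = (USL - mean) / (3*sigma) = (106.6 - 100.95) / (3*2.23) = 0.8445
Cpl = (mean - LSL) / (3*sigma) = (100.95 - 98.2) / (3*2.23) = 0.4111
Cpk = min(Cpu, Cpl) = 0.4111

0.4111


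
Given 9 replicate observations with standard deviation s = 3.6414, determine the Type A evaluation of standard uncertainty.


u_A = s / sqrt(n)
u_A = 3.6414 / sqrt(9)
u_A = 3.6414 / 3
u_A = 1.2138

1.2138


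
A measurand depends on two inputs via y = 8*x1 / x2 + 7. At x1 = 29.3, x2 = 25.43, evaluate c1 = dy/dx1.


y = 8*x1 / x2 + 7
dy/dx1 = 8/x2
Evaluate at x2 = 25.43: c1 = 8 / 25.43
c1 = 0.3146

0.3146


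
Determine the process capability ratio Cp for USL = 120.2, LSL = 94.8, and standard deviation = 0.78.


Cp = (USL - LSL) / (6 * sigma)
= (120.2 - 94.8) / (6 * 0.78)
= 25.4000 / 4.6800
= 5.4274

5.4274


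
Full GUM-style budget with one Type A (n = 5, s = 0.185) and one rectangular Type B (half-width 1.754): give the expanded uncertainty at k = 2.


u_A = s / sqrt(n) = 0.185 / sqrt(5) = 0.082734515
u_B = half_width / sqrt(3) = 1.754 / sqrt(3) = 1.0126724
uc = sqrt(u_A^2 + u_B^2) = sqrt(0.082734515^2 + 1.0126724^2) = 1.0160465
U = k * uc = 2 * 1.0160465
U = 2.0321

2.0321


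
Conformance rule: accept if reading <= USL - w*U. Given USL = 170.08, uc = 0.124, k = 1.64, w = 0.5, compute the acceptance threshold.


U = k * uc = 1.64 * 0.124 = 0.20336
guard band g = w * U = 0.5 * 0.20336 = 0.10168
AL = USL - g = 170.08 - 0.10168
AL = 169.9783

169.9783


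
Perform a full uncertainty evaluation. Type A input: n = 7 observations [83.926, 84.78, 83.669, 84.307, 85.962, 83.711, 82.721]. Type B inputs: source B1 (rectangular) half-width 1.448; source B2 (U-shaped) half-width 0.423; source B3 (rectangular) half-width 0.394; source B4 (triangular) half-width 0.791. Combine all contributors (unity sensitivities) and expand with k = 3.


mean = (83.926 + 84.78 + 83.669 + 84.307 + 85.962 + 83.711 + 82.721) / 7 = 84.15371429
s = sqrt(sum((x - mean)^2)/(n-1)) = 1.0182579
u_A = s / sqrt(n) = 1.0182579 / sqrt(7) = 0.38486531
u_B1 = 1.448 / sqrt(3) = 0.83600319
u_B2 = 0.423 / sqrt(2) = 0.29910617
u_B3 = 0.394 / sqrt(3) = 0.22747601
u_B4 = 0.791 / sqrt(6) = 0.3229244
uc = sqrt(0.38486531^2 + 0.83600319^2 + 0.29910617^2 + 0.22747601^2 + 0.3229244^2) = 1.0452333
U = k * uc = 3 * 1.0452333
U = 3.1357

3.1357


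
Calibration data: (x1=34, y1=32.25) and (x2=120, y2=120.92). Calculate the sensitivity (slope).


slope = (y2 - y1) / (x2 - x1)
= (120.92 - 32.25) / (120 - 34)
= 88.6700 / 86
= 1.0310

1.0310


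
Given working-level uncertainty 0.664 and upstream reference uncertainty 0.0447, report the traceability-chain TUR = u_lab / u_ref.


TUR = u_lab / u_ref
= 0.664 / 0.0447
= 14.8546

14.8546


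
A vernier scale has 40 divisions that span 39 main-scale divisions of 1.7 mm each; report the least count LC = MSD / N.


LC = MSD / n_div
= 1.7 / 40
= 0.0425

0.0425


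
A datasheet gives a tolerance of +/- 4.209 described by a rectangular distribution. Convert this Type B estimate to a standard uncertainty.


u_B = half_width / sqrt(3)
u_B = 4.209 / 1.7320508
u_B = 2.4301

2.4301


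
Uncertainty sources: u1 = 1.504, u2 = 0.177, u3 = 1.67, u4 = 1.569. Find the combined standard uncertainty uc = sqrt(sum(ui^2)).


uc = sqrt(1.504^2 + 0.177^2 + 1.67^2 + 1.569^2)
uc = sqrt(7.544006)
uc = 2.7466

2.7466


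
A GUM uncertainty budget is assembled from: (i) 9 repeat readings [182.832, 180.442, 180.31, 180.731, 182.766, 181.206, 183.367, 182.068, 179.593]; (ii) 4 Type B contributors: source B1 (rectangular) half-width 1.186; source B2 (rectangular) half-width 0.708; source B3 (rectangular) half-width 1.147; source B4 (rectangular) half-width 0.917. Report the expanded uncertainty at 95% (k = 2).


mean = (182.832 + 180.442 + 180.31 + 180.731 + 182.766 + 181.206 + 183.367 + 182.068 + 179.593) / 9 = 181.4794444
s = sqrt(sum((x - mean)^2)/(n-1)) = 1.3243583
u_A = s / sqrt(n) = 1.3243583 / sqrt(9) = 0.44145277
u_B1 = 1.186 / sqrt(3) = 0.68473742
u_B2 = 0.708 / sqrt(3) = 0.40876399
u_B3 = 1.147 / sqrt(3) = 0.66222076
u_B4 = 0.917 / sqrt(3) = 0.5294302
uc = sqrt(0.44145277^2 + 0.68473742^2 + 0.40876399^2 + 0.66222076^2 + 0.5294302^2) = 1.244856
U = k * uc = 2 * 1.244856
U = 2.4897

2.4897


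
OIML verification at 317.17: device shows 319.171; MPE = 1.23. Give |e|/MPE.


e = indication - reference = 319.171 - 317.17 = 2.0010
|e| = 2.0010
ratio = |e| / MPE = 2.0010 / 1.23
ratio = 1.6268

1.6268


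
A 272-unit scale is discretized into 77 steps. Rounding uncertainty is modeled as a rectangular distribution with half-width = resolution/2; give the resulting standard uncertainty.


resolution = range / divisions
resolution = 272 / 77 = 3.5324675
u_res = resolution / (2*sqrt(3))
u_res = 3.5324675 / 3.4641016
u_res = 1.0197

1.0197


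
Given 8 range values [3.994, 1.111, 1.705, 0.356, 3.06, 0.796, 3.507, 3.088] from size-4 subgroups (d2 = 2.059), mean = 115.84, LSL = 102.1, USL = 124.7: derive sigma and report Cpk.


R_bar = (3.994 + 1.111 + 1.705 + 0.356 + 3.06 + 0.796 + 3.507 + 3.088) / 8 = 2.202125
sigma = R_bar / d2 = 2.202125 / 2.059 = 1.0695119
Cp = (USL - LSL)/(6*sigma) = (124.7 - 102.1)/(6*1.0695119) = 3.5219
Cpu = (124.7 - 115.84)/(3*1.0695119) = 2.7614
Cpl = (115.84 - 102.1)/(3*1.0695119) = 4.2823
Cpk = min(Cpu, Cpl) = 2.7614

2.7614


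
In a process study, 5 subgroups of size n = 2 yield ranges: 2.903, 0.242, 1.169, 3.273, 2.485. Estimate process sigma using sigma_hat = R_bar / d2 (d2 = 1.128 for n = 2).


R_bar = (2.903 + 0.242 + 1.169 + 3.273 + 2.485) / 5
R_bar = 10.072 / 5 = 2.0144
sigma_hat = R_bar / d2 = 2.0144 / 1.128 = 1.7858

1.7858


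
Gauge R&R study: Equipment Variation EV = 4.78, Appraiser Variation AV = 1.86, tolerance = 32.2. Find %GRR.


GRR = sqrt(EV^2 + AV^2) = sqrt(4.78^2 + 1.86^2) = 5.1291325
%GRR = GRR / tol * 100 = 5.1291325 / 32.2 * 100
%GRR = 15.9290

15.9290


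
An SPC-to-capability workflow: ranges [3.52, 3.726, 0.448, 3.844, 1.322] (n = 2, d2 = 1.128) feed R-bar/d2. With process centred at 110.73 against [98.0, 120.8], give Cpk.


R_bar = (3.52 + 3.726 + 0.448 + 3.844 + 1.322) / 5 = 2.572
sigma = R_bar / d2 = 2.572 / 1.128 = 2.2801418
Cp = (USL - LSL)/(6*sigma) = (120.8 - 98.0)/(6*2.2801418) = 1.6666
Cpu = (120.8 - 110.73)/(3*2.2801418) = 1.4721
Cpl = (110.73 - 98.0)/(3*2.2801418) = 1.8610
Cpk = min(Cpu, Cpl) = 1.4721

1.4721


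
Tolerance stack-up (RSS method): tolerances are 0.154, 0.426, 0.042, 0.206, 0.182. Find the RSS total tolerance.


RSS = sqrt(0.154^2 + 0.426^2 + 0.042^2 + 0.206^2 + 0.182^2)
= sqrt(0.282516)
= 0.5315

0.5315


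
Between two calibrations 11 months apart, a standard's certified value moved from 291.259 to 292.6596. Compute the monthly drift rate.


rate = (v2 - v1) / months
= (292.6596 - 291.259) / 11
= 1.4006 / 11
= 0.1273

0.1273


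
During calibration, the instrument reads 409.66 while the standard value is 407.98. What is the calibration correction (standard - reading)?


Correction = standard - reading
= 407.98 - 409.66
= -1.6800

-1.6800


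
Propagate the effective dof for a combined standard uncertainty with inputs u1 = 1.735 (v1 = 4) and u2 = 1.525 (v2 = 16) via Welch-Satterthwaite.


uc = sqrt(u1^2 + u2^2) = sqrt(1.735^2 + 1.525^2) = 2.3099459
v_eff = uc^4 / (u1^4/v1 + u2^4/v2)
= 2.3099459^4 / (1.735^4/4 + 1.525^4/16)
= 28.471296 / 2.6033969
v_eff = 10.9362

10.9362


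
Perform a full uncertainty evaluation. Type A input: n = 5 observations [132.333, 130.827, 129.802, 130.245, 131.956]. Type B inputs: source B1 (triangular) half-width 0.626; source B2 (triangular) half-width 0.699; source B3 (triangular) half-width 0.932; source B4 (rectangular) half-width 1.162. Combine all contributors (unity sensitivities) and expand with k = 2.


mean = (132.333 + 130.827 + 129.802 + 130.245 + 131.956) / 5 = 131.0326
s = sqrt(sum((x - mean)^2)/(n-1)) = 1.0863551
u_A = s / sqrt(n) = 1.0863551 / sqrt(5) = 0.48583277
u_B1 = 0.626 / sqrt(6) = 0.25556343
u_B2 = 0.699 / sqrt(6) = 0.28536556
u_B3 = 0.932 / sqrt(6) = 0.38048741
u_B4 = 1.162 / sqrt(3) = 0.67088101
uc = sqrt(0.48583277^2 + 0.25556343^2 + 0.28536556^2 + 0.38048741^2 + 0.67088101^2) = 0.98875257
U = k * uc = 2 * 0.98875257
U = 1.9775

1.9775


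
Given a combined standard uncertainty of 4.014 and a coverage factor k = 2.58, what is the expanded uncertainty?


U = k * uc
U = 2.58 * 4.014
U = 10.3561

10.3561


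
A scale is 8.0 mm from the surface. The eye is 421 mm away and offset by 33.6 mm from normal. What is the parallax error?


error = h * offset / d
= 8.0 * 33.6 / 421
= 0.6385

0.6385


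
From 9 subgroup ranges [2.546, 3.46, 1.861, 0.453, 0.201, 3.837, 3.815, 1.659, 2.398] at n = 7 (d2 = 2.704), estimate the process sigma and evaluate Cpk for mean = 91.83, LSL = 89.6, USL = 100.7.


R_bar = (2.546 + 3.46 + 1.861 + 0.453 + 0.201 + 3.837 + 3.815 + 1.659 + 2.398) / 9 = 2.2477778
sigma = R_bar / d2 = 2.2477778 / 2.704 = 0.83127877
Cp = (USL - LSL)/(6*sigma) = (100.7 - 89.6)/(6*0.83127877) = 2.2255
Cpu = (100.7 - 91.83)/(3*0.83127877) = 3.5568
Cpl = (91.83 - 89.6)/(3*0.83127877) = 0.8942
Cpk = min(Cpu, Cpl) = 0.8942

0.8942


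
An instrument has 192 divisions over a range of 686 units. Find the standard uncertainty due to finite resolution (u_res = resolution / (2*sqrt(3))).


resolution = range / divisions
resolution = 686 / 192 = 3.5729167
u_res = resolution / (2*sqrt(3))
u_res = 3.5729167 / 3.4641016
u_res = 1.0314

1.0314


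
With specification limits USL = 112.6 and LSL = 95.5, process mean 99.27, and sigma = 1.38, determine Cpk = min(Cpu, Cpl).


Cpu = (USL - mean) / (3*sigma) = (112.6 - 99.27) / (3*1.38) = 3.2198
Cpl = (mean - LSL) / (3*sigma) = (99.27 - 95.5) / (3*1.38) = 0.9106
Cpk = min(Cpu, Cpl) = 0.9106

0.9106


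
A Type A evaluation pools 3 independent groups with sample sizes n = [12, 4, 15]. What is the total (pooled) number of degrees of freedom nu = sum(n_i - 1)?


nu = sum_i (n_i - 1)
nu = ((12 - 1) + (4 - 1) + (15 - 1))
nu = 11 + 3 + 14
nu = 28

28


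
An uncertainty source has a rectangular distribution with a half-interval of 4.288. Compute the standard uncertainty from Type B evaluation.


u_B = half_width / sqrt(3)
u_B = 4.288 / 1.7320508
u_B = 2.4757

2.4757


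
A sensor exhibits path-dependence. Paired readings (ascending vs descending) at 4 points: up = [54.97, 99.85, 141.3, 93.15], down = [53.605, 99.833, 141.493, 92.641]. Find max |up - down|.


|54.97 - 53.605| = 1.3650
|99.85 - 99.833| = 0.0170
|141.3 - 141.493| = 0.1930
|93.15 - 92.641| = 0.5090
hysteresis = max(diffs) = 1.3650

1.3650


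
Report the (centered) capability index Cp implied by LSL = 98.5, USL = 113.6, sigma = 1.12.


Cp = (USL - LSL) / (6 * sigma)
= (113.6 - 98.5) / (6 * 1.12)
= 15.1000 / 6.7200
= 2.2470

2.2470


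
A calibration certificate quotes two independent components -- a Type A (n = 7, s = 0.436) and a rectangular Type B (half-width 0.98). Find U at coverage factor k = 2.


u_A = s / sqrt(n) = 0.436 / sqrt(7) = 0.16479251
u_B = half_width / sqrt(3) = 0.98 / sqrt(3) = 0.56580326
uc = sqrt(u_A^2 + u_B^2) = sqrt(0.16479251^2 + 0.56580326^2) = 0.58931308
U = k * uc = 2 * 0.58931308
U = 1.1786

1.1786


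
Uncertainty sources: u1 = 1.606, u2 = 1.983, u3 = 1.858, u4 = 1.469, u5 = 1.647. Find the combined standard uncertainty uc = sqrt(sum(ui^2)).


uc = sqrt(1.606^2 + 1.983^2 + 1.858^2 + 1.469^2 + 1.647^2)
uc = sqrt(14.834259)
uc = 3.8515

3.8515


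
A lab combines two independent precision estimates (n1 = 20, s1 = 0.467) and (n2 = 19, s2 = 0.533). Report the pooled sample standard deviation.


s_p = sqrt(((n1-1)*s1^2 + (n2-1)*s2^2) / (n1+n2-2))
numerator = (20-1)*0.467^2 + (19-1)*0.533^2 = 4.143691 + 5.113602 = 9.257293
denominator = 20 + 19 - 2 = 37
s_p^2 = 9.257293 / 37 = 0.25019711
s_p = sqrt(0.25019711) = 0.5002

0.5002


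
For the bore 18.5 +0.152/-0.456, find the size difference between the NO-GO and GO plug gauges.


GO = nominal - lower_tol (smallest hole = maximum material condition)
GO = 18.5 - 0.456 = 18.044
NO-GO = nominal + upper_tol (largest hole = least material condition)
NO-GO = 18.5 + 0.152 = 18.652
spread = NO-GO - GO = 18.652 - 18.044 = 0.6080

0.6080


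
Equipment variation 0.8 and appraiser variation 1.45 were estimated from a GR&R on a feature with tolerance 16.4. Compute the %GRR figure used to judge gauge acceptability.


GRR = sqrt(EV^2 + AV^2) = sqrt(0.8^2 + 1.45^2) = 1.6560495
%GRR = GRR / tol * 100 = 1.6560495 / 16.4 * 100
%GRR = 10.0979

10.0979


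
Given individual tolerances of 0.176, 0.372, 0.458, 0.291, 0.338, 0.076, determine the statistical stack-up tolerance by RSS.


RSS = sqrt(0.176^2 + 0.372^2 + 0.458^2 + 0.291^2 + 0.338^2 + 0.076^2)
= sqrt(0.583825)
= 0.7641

0.7641


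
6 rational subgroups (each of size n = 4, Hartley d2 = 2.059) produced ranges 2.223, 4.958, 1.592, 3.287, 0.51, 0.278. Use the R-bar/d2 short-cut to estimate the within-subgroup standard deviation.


R_bar = (2.223 + 4.958 + 1.592 + 3.287 + 0.51 + 0.278) / 6
R_bar = 12.848 / 6 = 2.1413333
sigma_hat = R_bar / d2 = 2.1413333 / 2.059 = 1.0400

1.0400


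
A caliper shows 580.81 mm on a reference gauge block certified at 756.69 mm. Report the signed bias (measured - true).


Systematic error = measured - true
= 580.81 - 756.69
= -175.8800

-175.8800


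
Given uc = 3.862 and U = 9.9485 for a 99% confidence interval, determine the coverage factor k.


k = U / uc
k = 9.9485 / 3.862
k = 2.576

2.576


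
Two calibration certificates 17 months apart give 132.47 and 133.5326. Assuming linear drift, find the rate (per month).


rate = (v2 - v1) / months
= (133.5326 - 132.47) / 17
= 1.0626 / 17
= 0.0625

0.0625


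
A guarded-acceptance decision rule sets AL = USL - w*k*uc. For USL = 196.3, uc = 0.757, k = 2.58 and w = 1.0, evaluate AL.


U = k * uc = 2.58 * 0.757 = 1.95306
guard band g = w * U = 1.0 * 1.95306 = 1.95306
AL = USL - g = 196.3 - 1.95306
AL = 194.3469

194.3469


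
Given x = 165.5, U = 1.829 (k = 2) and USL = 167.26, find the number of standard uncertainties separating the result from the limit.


u = U / k = 1.829 / 2 = 0.9145
margin = |USL - x| = |167.26 - 165.5| = 1.76
z = margin / u = 1.76 / 0.9145
z = 1.9245

1.9245


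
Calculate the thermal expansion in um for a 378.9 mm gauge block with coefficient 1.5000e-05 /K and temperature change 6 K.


dL = L * alpha * dT
= 378.9 * 1.5000e-05 * 6
= 0.0341010 mm
dL_um = 0.0341010 * 1000 = 34.1010 um

34.1010


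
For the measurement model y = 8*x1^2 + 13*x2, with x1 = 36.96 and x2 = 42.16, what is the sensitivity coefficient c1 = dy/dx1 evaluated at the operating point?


y = 8*x1^2 + 13*x2
dy/dx1 = 2*8*x1
Evaluate at x1 = 36.96: c1 = 16 * 36.96
c1 = 591.3600

591.3600


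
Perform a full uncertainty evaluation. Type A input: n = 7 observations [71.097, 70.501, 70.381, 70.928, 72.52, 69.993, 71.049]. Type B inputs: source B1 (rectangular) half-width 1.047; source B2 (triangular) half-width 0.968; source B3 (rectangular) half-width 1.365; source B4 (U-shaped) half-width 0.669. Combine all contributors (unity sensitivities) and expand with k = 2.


mean = (71.097 + 70.501 + 70.381 + 70.928 + 72.52 + 69.993 + 71.049) / 7 = 70.92414286
s = sqrt(sum((x - mean)^2)/(n-1)) = 0.80966298
u_A = s / sqrt(n) = 0.80966298 / sqrt(7) = 0.30602384
u_B1 = 1.047 / sqrt(3) = 0.60448573
u_B2 = 0.968 / sqrt(6) = 0.39518435
u_B3 = 1.365 / sqrt(3) = 0.78808312
u_B4 = 0.669 / sqrt(2) = 0.47305444
uc = sqrt(0.30602384^2 + 0.60448573^2 + 0.39518435^2 + 0.78808312^2 + 0.47305444^2) = 1.2083376
U = k * uc = 2 * 1.2083376
U = 2.4167

2.4167


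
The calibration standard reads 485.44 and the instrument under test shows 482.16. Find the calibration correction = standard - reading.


Correction = standard - reading
= 485.44 - 482.16
= 3.2800

3.2800


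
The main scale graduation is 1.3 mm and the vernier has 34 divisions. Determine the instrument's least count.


LC = MSD / n_div
= 1.3 / 34
= 0.0382

0.0382


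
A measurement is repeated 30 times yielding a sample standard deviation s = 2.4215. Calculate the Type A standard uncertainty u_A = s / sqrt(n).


u_A = s / sqrt(n)
u_A = 2.4215 / sqrt(30)
u_A = 2.4215 / 5.4772256
u_A = 0.4421

0.4421


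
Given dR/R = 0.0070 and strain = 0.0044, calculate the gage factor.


GF = (dR/R) / epsilon
= 0.0070 / 0.0044
= 1.5909

1.5909


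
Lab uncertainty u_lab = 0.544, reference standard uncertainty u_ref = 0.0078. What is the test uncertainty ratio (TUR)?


TUR = u_lab / u_ref
= 0.544 / 0.0078
= 69.7436

69.7436


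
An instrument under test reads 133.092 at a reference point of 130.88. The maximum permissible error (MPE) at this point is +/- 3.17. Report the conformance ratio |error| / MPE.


e = indication - reference = 133.092 - 130.88 = 2.2120
|e| = 2.2120
ratio = |e| / MPE = 2.2120 / 3.17
ratio = 0.6978

0.6978


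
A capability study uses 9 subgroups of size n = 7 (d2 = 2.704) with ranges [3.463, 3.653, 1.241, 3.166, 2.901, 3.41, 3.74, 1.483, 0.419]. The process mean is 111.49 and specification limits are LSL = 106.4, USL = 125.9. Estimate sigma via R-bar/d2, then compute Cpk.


R_bar = (3.463 + 3.653 + 1.241 + 3.166 + 2.901 + 3.41 + 3.74 + 1.483 + 0.419) / 9 = 2.6084444
sigma = R_bar / d2 = 2.6084444 / 2.704 = 0.96466139
Cp = (USL - LSL)/(6*sigma) = (125.9 - 106.4)/(6*0.96466139) = 3.3691
Cpu = (125.9 - 111.49)/(3*0.96466139) = 4.9793
Cpl = (111.49 - 106.4)/(3*0.96466139) = 1.7588
Cpk = min(Cpu, Cpl) = 1.7588

1.7588


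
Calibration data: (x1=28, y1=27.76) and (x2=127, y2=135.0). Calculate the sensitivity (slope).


slope = (y2 - y1) / (x2 - x1)
= (135.0 - 27.76) / (127 - 28)
= 107.2400 / 99
= 1.0832

1.0832


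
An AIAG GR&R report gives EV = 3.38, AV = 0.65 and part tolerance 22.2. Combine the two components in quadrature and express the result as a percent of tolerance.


GRR = sqrt(EV^2 + AV^2) = sqrt(3.38^2 + 0.65^2) = 3.4419326
%GRR = GRR / tol * 100 = 3.4419326 / 22.2 * 100
%GRR = 15.5042

15.5042


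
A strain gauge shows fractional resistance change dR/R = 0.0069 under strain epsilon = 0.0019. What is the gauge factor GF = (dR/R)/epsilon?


GF = (dR/R) / epsilon
= 0.0069 / 0.0019
= 3.6316

3.6316


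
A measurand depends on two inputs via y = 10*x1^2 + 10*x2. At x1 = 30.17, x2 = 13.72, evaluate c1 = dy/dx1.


y = 10*x1^2 + 10*x2
dy/dx1 = 2*10*x1
Evaluate at x1 = 30.17: c1 = 20 * 30.17
c1 = 603.4000

603.4000


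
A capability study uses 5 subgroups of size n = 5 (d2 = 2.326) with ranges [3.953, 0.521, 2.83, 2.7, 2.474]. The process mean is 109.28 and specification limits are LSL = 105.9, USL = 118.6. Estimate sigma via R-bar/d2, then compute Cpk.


R_bar = (3.953 + 0.521 + 2.83 + 2.7 + 2.474) / 5 = 2.4956
sigma = R_bar / d2 = 2.4956 / 2.326 = 1.0729149
Cp = (USL - LSL)/(6*sigma) = (118.6 - 105.9)/(6*1.0729149) = 1.9728
Cpu = (118.6 - 109.28)/(3*1.0729149) = 2.8955
Cpl = (109.28 - 105.9)/(3*1.0729149) = 1.0501
Cpk = min(Cpu, Cpl) = 1.0501

1.0501


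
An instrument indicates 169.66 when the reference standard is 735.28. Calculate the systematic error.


Systematic error = measured - true
= 169.66 - 735.28
= -565.6200

-565.6200


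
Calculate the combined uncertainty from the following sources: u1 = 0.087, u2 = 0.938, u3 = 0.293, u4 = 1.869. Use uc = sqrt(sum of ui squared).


uc = sqrt(0.087^2 + 0.938^2 + 0.293^2 + 1.869^2)
uc = sqrt(4.466423)
uc = 2.1134

2.1134


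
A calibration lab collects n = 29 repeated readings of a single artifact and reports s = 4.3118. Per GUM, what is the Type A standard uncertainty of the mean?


u_A = s / sqrt(n)
u_A = 4.3118 / sqrt(29)
u_A = 4.3118 / 5.3851648
u_A = 0.8007

0.8007


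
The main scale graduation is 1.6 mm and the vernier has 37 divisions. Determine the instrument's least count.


LC = MSD / n_div
= 1.6 / 37
= 0.0432

0.0432


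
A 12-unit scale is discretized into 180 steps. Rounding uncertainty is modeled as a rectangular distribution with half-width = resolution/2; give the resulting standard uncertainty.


resolution = range / divisions
resolution = 12 / 180 = 0.066666667
u_res = resolution / (2*sqrt(3))
u_res = 0.066666667 / 3.4641016
u_res = 0.0192

0.0192


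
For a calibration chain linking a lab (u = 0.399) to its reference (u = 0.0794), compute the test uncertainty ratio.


TUR = u_lab / u_ref
= 0.399 / 0.0794
= 5.0252

5.0252


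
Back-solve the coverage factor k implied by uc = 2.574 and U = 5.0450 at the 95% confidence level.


k = U / uc
k = 5.0450 / 2.574
k = 1.96

1.96


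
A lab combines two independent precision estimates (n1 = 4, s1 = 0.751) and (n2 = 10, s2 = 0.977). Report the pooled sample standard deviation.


s_p = sqrt(((n1-1)*s1^2 + (n2-1)*s2^2) / (n1+n2-2))
numerator = (4-1)*0.751^2 + (10-1)*0.977^2 = 1.692003 + 8.590761 = 10.282764
denominator = 4 + 10 - 2 = 12
s_p^2 = 10.282764 / 12 = 0.856897
s_p = sqrt(0.856897) = 0.9257

0.9257


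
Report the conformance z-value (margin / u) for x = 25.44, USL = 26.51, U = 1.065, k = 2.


u = U / k = 1.065 / 2 = 0.5325
margin = |USL - x| = |26.51 - 25.44| = 1.07
z = margin / u = 1.07 / 0.5325
z = 2.0094

2.0094


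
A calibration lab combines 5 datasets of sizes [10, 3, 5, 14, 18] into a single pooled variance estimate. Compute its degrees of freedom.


nu = sum_i (n_i - 1)
nu = ((10 - 1) + (3 - 1) + (5 - 1) + (14 - 1) + (18 - 1))
nu = 9 + 2 + 4 + 13 + 17
nu = 45

45


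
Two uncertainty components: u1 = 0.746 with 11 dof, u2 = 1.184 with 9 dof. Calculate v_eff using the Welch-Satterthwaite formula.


uc = sqrt(u1^2 + u2^2) = sqrt(0.746^2 + 1.184^2) = 1.3994185
v_eff = uc^4 / (u1^4/v1 + u2^4/v2)
= 1.3994185^4 / (0.746^4/11 + 1.184^4/9)
= 3.8352214 / 0.24651104
v_eff = 15.5580

15.5580


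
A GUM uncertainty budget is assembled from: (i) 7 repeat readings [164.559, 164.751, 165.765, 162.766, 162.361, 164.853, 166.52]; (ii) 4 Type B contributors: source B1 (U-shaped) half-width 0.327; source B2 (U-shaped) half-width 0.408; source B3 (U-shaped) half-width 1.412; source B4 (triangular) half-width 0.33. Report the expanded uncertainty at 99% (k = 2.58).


mean = (164.559 + 164.751 + 165.765 + 162.766 + 162.361 + 164.853 + 166.52) / 7 = 164.5107143
s = sqrt(sum((x - mean)^2)/(n-1)) = 1.497386
u_A = s / sqrt(n) = 1.497386 / sqrt(7) = 0.56595871
u_B1 = 0.327 / sqrt(2) = 0.23122392
u_B2 = 0.408 / sqrt(2) = 0.28849957
u_B3 = 1.412 / sqrt(2) = 0.99843478
u_B4 = 0.33 / sqrt(6) = 0.13472194
uc = sqrt(0.56595871^2 + 0.23122392^2 + 0.28849957^2 + 0.99843478^2 + 0.13472194^2) = 1.2132715
U = k * uc = 2.58 * 1.2132715
U = 3.1302

3.1302


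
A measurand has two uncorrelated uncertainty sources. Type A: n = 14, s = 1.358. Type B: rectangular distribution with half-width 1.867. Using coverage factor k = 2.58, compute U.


u_A = s / sqrt(n) = 1.358 / sqrt(14) = 0.36294077
u_B = half_width / sqrt(3) = 1.867 / sqrt(3) = 1.077913
uc = sqrt(u_A^2 + u_B^2) = sqrt(0.36294077^2 + 1.077913^2) = 1.1373752
U = k * uc = 2.58 * 1.1373752
U = 2.9344

2.9344


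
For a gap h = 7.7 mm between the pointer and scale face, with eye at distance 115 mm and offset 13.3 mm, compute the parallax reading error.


error = h * offset / d
= 7.7 * 13.3 / 115
= 0.8905

0.8905


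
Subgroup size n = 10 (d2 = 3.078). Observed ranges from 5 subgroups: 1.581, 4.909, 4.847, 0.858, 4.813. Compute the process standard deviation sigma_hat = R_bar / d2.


R_bar = (1.581 + 4.909 + 4.847 + 0.858 + 4.813) / 5
R_bar = 17.008 / 5 = 3.4016
sigma_hat = R_bar / d2 = 3.4016 / 3.078 = 1.1051

1.1051


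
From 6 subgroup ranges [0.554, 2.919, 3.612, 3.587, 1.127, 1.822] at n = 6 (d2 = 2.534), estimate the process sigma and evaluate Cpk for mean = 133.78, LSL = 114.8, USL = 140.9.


R_bar = (0.554 + 2.919 + 3.612 + 3.587 + 1.127 + 1.822) / 6 = 2.2701667
sigma = R_bar / d2 = 2.2701667 / 2.534 = 0.89588268
Cp = (USL - LSL)/(6*sigma) = (140.9 - 114.8)/(6*0.89588268) = 4.8555
Cpu = (140.9 - 133.78)/(3*0.89588268) = 2.6492
Cpl = (133.78 - 114.8)/(3*0.89588268) = 7.0619
Cpk = min(Cpu, Cpl) = 2.6492

2.6492


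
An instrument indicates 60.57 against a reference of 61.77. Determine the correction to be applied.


Correction = standard - reading
= 61.77 - 60.57
= 1.2000

1.2000


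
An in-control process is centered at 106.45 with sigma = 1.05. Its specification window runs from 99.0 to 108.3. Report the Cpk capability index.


Cpu = (USL - mean) / (3*sigma) = (108.3 - 106.45) / (3*1.05) = 0.5873
Cpl = (mean - LSL) / (3*sigma) = (106.45 - 99.0) / (3*1.05) = 2.3651
Cpk = min(Cpu, Cpl) = 0.5873

0.5873


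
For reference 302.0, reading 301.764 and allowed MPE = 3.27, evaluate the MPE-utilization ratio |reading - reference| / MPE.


e = indication - reference = 301.764 - 302.0 = -0.2360
|e| = 0.2360
ratio = |e| / MPE = 0.2360 / 3.27
ratio = 0.0722

0.0722


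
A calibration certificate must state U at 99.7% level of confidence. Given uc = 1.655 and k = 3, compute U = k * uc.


U = k * uc
U = 3 * 1.655
U = 4.9650

4.9650


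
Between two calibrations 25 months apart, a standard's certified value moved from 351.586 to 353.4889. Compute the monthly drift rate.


rate = (v2 - v1) / months
= (353.4889 - 351.586) / 25
= 1.9029 / 25
= 0.0761

0.0761


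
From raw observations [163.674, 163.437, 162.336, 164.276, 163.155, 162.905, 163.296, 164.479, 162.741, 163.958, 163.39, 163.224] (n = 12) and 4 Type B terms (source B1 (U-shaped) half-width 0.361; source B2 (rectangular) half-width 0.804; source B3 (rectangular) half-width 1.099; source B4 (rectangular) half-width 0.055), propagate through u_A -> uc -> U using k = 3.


mean = (163.674 + 163.437 + 162.336 + 164.276 + 163.155 + 162.905 + 163.296 + 164.479 + 162.741 + 163.958 + 163.39 + 163.224) / 12 = 163.4059167
s = sqrt(sum((x - mean)^2)/(n-1)) = 0.62028768
u_A = s / sqrt(n) = 0.62028768 / sqrt(12) = 0.17906163
u_B1 = 0.361 / sqrt(2) = 0.25526555
u_B2 = 0.804 / sqrt(3) = 0.46418962
u_B3 = 1.099 / sqrt(3) = 0.63450795
u_B4 = 0.055 / sqrt(3) = 0.031754265
uc = sqrt(0.17906163^2 + 0.25526555^2 + 0.46418962^2 + 0.63450795^2 + 0.031754265^2) = 0.84634759
U = k * uc = 3 * 0.84634759
U = 2.5390

2.5390


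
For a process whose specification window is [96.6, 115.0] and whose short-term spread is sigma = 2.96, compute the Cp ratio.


Cp = (USL - LSL) / (6 * sigma)
= (115.0 - 96.6) / (6 * 2.96)
= 18.4000 / 17.7600
= 1.0360

1.0360


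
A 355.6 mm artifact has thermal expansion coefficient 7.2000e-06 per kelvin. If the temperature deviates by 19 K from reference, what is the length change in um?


dL = L * alpha * dT
= 355.6 * 7.2000e-06 * 19
= 0.0486461 mm
dL_um = 0.0486461 * 1000 = 48.6461 um

48.6461


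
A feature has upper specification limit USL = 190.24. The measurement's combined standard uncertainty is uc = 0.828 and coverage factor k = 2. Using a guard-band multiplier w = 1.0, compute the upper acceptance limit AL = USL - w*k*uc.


U = k * uc = 2 * 0.828 = 1.656
guard band g = w * U = 1.0 * 1.656 = 1.656
AL = USL - g = 190.24 - 1.656
AL = 188.5840

188.5840


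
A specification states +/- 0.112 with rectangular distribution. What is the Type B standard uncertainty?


u_B = half_width / sqrt(3)
u_B = 0.112 / 1.7320508
u_B = 0.0647

0.0647


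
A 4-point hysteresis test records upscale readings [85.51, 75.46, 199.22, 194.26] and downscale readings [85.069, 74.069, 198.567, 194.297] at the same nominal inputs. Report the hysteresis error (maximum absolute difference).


|85.51 - 85.069| = 0.4410
|75.46 - 74.069| = 1.3910
|199.22 - 198.567| = 0.6530
|194.26 - 194.297| = 0.0370
hysteresis = max(diffs) = 1.3910

1.3910


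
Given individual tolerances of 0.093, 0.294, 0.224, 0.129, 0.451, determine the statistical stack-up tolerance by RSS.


RSS = sqrt(0.093^2 + 0.294^2 + 0.224^2 + 0.129^2 + 0.451^2)
= sqrt(0.365303)
= 0.6044

0.6044


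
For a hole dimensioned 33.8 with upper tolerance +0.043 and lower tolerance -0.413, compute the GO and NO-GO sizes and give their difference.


GO = nominal - lower_tol (smallest hole = maximum material condition)
GO = 33.8 - 0.413 = 33.387
NO-GO = nominal + upper_tol (largest hole = least material condition)
NO-GO = 33.8 + 0.043 = 33.843
spread = NO-GO - GO = 33.843 - 33.387 = 0.4560

0.4560


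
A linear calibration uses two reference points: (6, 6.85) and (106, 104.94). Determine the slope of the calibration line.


slope = (y2 - y1) / (x2 - x1)
= (104.94 - 6.85) / (106 - 6)
= 98.0900 / 100
= 0.9809

0.9809


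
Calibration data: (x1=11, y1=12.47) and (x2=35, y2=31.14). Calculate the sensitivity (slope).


slope = (y2 - y1) / (x2 - x1)
= (31.14 - 12.47) / (35 - 11)
= 18.6700 / 24
= 0.7779

0.7779


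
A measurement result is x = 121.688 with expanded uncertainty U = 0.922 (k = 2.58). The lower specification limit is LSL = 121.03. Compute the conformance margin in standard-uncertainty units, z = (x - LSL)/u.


u = U / k = 0.922 / 2.58 = 0.35736434
margin = |LSL - x| = |121.03 - 121.688| = 0.658
z = margin / u = 0.658 / 0.35736434
z = 1.8413

1.8413


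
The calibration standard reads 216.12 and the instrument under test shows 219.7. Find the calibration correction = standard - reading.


Correction = standard - reading
= 216.12 - 219.7
= -3.5800

-3.5800


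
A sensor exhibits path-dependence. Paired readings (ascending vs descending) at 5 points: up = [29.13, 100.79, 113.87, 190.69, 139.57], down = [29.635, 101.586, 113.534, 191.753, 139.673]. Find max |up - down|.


|29.13 - 29.635| = 0.5050
|100.79 - 101.586| = 0.7960
|113.87 - 113.534| = 0.3360
|190.69 - 191.753| = 1.0630
|139.57 - 139.673| = 0.1030
hysteresis = max(diffs) = 1.0630

1.0630


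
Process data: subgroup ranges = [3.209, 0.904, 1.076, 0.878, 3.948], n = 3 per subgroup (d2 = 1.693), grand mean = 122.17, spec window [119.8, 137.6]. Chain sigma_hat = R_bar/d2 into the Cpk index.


R_bar = (3.209 + 0.904 + 1.076 + 0.878 + 3.948) / 5 = 2.003
sigma = R_bar / d2 = 2.003 / 1.693 = 1.1831069
Cp = (USL - LSL)/(6*sigma) = (137.6 - 119.8)/(6*1.1831069) = 2.5075
Cpu = (137.6 - 122.17)/(3*1.1831069) = 4.3473
Cpl = (122.17 - 119.8)/(3*1.1831069) = 0.6677
Cpk = min(Cpu, Cpl) = 0.6677

0.6677


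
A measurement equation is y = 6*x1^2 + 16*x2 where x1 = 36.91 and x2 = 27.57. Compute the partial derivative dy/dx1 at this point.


y = 6*x1^2 + 16*x2
dy/dx1 = 2*6*x1
Evaluate at x1 = 36.91: c1 = 12 * 36.91
c1 = 442.9200

442.9200


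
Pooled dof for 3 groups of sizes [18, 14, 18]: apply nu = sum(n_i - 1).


nu = sum_i (n_i - 1)
nu = ((18 - 1) + (14 - 1) + (18 - 1))
nu = 17 + 13 + 17
nu = 47

47


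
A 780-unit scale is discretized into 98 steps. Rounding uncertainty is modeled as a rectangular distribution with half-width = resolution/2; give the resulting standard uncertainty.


resolution = range / divisions
resolution = 780 / 98 = 7.9591837
u_res = resolution / (2*sqrt(3))
u_res = 7.9591837 / 3.4641016
u_res = 2.2976

2.2976


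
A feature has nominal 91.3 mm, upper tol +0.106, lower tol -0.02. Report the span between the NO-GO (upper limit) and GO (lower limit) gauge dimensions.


GO = nominal - lower_tol (smallest hole = maximum material condition)
GO = 91.3 - 0.02 = 91.28
NO-GO = nominal + upper_tol (largest hole = least material condition)
NO-GO = 91.3 + 0.106 = 91.406
spread = NO-GO - GO = 91.406 - 91.28 = 0.1260

0.1260


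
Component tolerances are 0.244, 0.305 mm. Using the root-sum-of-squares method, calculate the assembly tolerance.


RSS = sqrt(0.244^2 + 0.305^2)
= sqrt(0.152561)
= 0.3906

0.3906


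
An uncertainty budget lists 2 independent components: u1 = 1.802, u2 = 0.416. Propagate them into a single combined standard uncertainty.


uc = sqrt(1.802^2 + 0.416^2)
uc = sqrt(3.42026)
uc = 1.8494

1.8494


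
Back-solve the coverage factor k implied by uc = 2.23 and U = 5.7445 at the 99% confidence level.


k = U / uc
k = 5.7445 / 2.23
k = 2.576

2.576


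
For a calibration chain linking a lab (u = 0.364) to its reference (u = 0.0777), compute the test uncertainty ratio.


TUR = u_lab / u_ref
= 0.364 / 0.0777
= 4.6847

4.6847


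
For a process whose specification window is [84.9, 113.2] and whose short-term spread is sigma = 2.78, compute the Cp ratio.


Cp = (USL - LSL) / (6 * sigma)
= (113.2 - 84.9) / (6 * 2.78)
= 28.3000 / 16.6800
= 1.6966

1.6966


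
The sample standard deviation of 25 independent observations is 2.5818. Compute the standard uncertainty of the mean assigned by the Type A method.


u_A = s / sqrt(n)
u_A = 2.5818 / sqrt(25)
u_A = 2.5818 / 5
u_A = 0.5164

0.5164
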